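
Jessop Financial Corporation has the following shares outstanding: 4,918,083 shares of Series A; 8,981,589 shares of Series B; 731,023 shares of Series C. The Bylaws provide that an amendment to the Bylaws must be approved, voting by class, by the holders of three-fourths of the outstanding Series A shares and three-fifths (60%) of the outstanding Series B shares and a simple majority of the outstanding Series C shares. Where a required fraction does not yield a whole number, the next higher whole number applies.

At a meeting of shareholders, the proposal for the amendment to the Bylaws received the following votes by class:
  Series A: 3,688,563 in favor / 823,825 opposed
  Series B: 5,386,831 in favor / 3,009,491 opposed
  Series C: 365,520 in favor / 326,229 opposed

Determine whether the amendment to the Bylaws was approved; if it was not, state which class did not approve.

Not approved — the Series B shares did not give the required vote.

Series A: 3/4 of 4918083 = 3688562.25, rounded up to 3688563; 3,688,563 required, 3,688,563 in favor — approved.
Series B: 3/5 of 8981589 = 5388953.40, rounded up to 5388954; 5,388,954 required, 5,386,831 in favor — not approved.
Series C: a majority of 731023 is 365512; 365,512 required, 365,520 in favor — approved.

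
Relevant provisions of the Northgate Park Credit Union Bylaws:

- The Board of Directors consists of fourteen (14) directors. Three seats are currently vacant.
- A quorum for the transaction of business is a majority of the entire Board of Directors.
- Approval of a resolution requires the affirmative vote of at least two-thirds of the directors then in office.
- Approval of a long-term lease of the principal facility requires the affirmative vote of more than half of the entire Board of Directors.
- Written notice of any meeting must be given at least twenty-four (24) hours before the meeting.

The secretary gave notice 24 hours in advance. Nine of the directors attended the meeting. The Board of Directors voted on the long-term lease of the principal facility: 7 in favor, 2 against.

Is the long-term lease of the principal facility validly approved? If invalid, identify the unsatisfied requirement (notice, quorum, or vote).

Invalid — vote requirement not satisfied.

Notice: 24 hours given; 24 required (24 ≥ 24). Satisfied.
Quorum: 9 present; quorum is 8. Satisfied.
Vote: the long-term lease of the principal facility requires a majority of the entire Board of Directors (14). A majority of 14 is 8, so 8 affirmative votes are needed; 7 voted in favor. Not satisfied.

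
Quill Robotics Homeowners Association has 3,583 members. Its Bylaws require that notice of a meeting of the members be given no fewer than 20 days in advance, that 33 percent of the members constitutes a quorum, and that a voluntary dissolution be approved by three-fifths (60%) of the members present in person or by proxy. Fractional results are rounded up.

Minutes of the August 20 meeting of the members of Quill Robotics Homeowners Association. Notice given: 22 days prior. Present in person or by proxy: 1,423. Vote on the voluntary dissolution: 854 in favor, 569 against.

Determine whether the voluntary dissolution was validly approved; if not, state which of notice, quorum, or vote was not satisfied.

Valid — all requirements satisfied.

Notice: 22 days given; 20 required. Satisfied.
Quorum: 33% of 3,583 = 1,182.39, rounded up to 1,183; 1,423 present. Satisfied.
Vote: requires three-fifths of those present (1,423); 3/5 of 1423 = 853.80, rounded up to 854, so 854 needed; 854 in favor. Satisfied.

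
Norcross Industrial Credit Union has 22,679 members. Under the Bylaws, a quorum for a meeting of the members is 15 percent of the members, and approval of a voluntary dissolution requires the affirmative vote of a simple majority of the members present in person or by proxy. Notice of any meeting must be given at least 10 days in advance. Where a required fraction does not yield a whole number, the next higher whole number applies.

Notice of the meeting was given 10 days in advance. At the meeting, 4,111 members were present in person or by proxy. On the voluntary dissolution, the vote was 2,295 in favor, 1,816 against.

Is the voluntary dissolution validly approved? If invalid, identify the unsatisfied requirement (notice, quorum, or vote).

Valid — all requirements satisfied.

Notice: 10 days given; 10 required. Satisfied.
Quorum: 15% of 22,679 = 3,401.85, rounded up to 3,402; 4,111 present. Satisfied.
Vote: requires a majority of those present (4,111); a majority of 4111 is 2056, so 2,056 needed; 2,295 in favor. Satisfied.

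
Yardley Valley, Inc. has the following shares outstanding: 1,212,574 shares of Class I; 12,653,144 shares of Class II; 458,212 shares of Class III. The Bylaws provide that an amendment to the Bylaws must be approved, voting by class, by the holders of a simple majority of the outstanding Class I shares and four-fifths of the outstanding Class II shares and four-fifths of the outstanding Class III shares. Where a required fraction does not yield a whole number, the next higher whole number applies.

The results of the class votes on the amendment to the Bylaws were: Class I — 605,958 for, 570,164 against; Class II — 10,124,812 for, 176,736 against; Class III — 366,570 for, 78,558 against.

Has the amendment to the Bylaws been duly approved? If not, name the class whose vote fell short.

Not approved — the Class I shares did not give the required vote.

Class I: a majority of 1212574 is 606288; 606,288 required, 605,958 in favor — not approved.
Class II: 4/5 of 12653144 = 10122515.20, rounded up to 10122516; 10,122,516 required, 10,124,812 in favor — approved.
Class III: 4/5 of 458212 = 366569.60, rounded up to 366570; 366,570 required, 366,570 in favor — approved.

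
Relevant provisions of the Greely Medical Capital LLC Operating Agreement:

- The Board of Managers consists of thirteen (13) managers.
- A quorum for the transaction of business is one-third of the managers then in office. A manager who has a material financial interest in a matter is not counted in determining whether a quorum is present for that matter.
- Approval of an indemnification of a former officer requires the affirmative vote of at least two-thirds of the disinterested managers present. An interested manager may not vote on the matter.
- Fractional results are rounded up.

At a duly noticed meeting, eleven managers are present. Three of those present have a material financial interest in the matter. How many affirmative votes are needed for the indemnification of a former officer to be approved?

6

The indemnification of a former officer requires two-thirds of the disinterested managers present (11 − 3 = 8).
2/3 of 8 = 5.33, rounded up to 6.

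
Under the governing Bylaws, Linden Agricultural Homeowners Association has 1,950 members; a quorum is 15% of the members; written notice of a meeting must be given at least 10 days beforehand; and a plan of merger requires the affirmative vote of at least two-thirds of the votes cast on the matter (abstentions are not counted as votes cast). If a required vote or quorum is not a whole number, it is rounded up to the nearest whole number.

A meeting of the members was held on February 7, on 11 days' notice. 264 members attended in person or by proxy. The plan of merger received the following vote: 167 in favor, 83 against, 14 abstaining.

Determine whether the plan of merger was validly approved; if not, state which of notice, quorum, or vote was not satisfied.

Invalid — quorum requirement not satisfied.

Notice: 11 days given; 10 required. Satisfied.
Quorum: 15% of 1,950 = 292.50, rounded up to 293; 264 present. Not satisfied.
Vote: requires two-thirds of the votes cast (264 − 14 abstaining = 250); 2/3 of 250 = 166.67, rounded up to 167, so 167 needed; 167 in favor. Satisfied.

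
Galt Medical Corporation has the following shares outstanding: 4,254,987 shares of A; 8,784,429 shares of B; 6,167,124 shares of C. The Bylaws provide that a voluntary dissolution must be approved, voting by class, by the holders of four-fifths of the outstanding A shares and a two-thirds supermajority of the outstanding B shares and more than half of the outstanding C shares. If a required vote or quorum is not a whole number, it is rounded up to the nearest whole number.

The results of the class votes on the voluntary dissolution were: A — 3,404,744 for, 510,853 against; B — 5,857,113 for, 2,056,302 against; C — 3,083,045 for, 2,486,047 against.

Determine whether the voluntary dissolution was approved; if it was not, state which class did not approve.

A: 4/5 of 4254987 = 3403989.60, rounded up to 3403990; 3,403,990 required, 3,404,744 in favor — approved.
B: 2/3 of 8784429 = 5856286; 5,856,286 required, 5,857,113 in favor — approved.
C: a majority of 6167124 is 3083563; 3,083,563 required, 3,083,045 in favor — not approved.

Not approved — the C shares did not give the required vote.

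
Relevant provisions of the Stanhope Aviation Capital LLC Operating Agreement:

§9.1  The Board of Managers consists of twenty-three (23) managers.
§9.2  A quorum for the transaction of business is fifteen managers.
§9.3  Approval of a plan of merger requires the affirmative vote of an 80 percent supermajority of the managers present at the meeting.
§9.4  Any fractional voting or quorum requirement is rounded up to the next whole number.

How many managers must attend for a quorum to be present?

The quorum is fixed at 15.

15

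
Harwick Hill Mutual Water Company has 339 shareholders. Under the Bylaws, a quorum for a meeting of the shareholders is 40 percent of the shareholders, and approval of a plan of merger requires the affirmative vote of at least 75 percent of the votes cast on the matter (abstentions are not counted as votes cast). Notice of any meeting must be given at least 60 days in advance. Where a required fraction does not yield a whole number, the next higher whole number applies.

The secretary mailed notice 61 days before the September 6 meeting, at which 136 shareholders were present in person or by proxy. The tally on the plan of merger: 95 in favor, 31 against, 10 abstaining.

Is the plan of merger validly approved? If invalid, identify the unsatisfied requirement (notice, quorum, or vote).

Valid — all requirements satisfied.

Notice: 61 days given; 60 required. Satisfied.
Quorum: 40% of 339 = 135.60, rounded up to 136; 136 present. Satisfied.
Vote: requires three-fourths of the votes cast (136 − 10 abstaining = 126); 3/4 of 126 = 94.50, rounded up to 95, so 95 needed; 95 in favor. Satisfied.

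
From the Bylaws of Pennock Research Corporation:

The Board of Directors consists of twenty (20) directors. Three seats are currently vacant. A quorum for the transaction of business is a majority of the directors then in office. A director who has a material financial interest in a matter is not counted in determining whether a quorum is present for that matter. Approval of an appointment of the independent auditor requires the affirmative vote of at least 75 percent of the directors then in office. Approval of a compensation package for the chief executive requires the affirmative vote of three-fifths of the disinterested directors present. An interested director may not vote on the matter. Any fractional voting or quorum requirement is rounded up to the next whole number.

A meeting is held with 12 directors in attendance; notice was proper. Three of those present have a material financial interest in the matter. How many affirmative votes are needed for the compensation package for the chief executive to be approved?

6

The compensation package for the chief executive requires three-fifths of the disinterested directors present (12 − 3 = 9).
3/5 of 9 = 5.40, rounded up to 6.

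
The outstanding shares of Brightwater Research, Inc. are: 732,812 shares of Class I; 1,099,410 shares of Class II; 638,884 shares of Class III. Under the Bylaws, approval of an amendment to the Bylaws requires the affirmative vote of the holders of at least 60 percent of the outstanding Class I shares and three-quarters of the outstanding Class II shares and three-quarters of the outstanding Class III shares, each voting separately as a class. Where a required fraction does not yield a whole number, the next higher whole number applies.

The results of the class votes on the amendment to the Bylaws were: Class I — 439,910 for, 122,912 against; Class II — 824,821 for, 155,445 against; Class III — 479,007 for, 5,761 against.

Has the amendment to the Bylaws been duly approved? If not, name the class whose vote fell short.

Not approved — the Class III shares did not give the required vote.

Class I: 3/5 of 732812 = 439687.20, rounded up to 439688; 439,688 required, 439,910 in favor — approved.
Class II: 3/4 of 1099410 = 824557.50, rounded up to 824558; 824,558 required, 824,821 in favor — approved.
Class III: 3/4 of 638884 = 479163; 479,163 required, 479,007 in favor — not approved.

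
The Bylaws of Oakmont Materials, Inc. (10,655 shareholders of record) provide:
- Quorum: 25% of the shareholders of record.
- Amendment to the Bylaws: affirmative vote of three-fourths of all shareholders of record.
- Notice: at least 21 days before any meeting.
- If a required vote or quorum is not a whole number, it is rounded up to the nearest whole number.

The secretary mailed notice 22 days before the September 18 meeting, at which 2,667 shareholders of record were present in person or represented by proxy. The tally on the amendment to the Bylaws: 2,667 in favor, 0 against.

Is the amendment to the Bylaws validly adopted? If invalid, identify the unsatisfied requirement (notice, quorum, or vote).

Notice: 22 days given; 21 required. Satisfied.
Quorum: 25% of 10,655 = 2,663.75, rounded up to 2,664; 2,667 present. Satisfied.
Vote: requires three-fourths of all shareholders of record (10,655); 3/4 of 10655 = 7991.25, rounded up to 7992, so 7,992 needed; 2,667 in favor. Not satisfied.

Invalid — vote requirement not satisfied.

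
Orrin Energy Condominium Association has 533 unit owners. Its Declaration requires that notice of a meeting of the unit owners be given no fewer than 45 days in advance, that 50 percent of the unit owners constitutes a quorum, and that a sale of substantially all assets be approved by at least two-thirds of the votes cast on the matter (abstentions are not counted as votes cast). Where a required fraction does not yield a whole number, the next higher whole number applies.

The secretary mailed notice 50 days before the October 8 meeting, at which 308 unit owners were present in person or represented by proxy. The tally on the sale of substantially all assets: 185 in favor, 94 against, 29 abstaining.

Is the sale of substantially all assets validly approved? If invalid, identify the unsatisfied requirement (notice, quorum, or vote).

Invalid — vote requirement not satisfied.

Notice: 50 days given; 45 required. Satisfied.
Quorum: 50% of 533 = 266.50, rounded up to 267; 308 present. Satisfied.
Vote: requires two-thirds of the votes cast (308 − 29 abstaining = 279); 2/3 of 279 = 186, so 186 needed; 185 in favor. Not satisfied.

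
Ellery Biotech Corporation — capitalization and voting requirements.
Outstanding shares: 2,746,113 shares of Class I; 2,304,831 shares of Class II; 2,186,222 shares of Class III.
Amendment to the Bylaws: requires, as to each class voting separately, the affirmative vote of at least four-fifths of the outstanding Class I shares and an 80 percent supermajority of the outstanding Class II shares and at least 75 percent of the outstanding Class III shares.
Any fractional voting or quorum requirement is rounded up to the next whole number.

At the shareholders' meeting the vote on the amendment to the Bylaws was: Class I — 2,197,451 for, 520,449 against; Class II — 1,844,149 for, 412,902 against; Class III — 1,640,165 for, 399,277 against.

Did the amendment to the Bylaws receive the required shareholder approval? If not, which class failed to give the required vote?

Approved — every class gave the required vote.

Class I: 4/5 of 2746113 = 2196890.40, rounded up to 2196891; 2,196,891 required, 2,197,451 in favor — approved.
Class II: 4/5 of 2304831 = 1843864.80, rounded up to 1843865; 1,843,865 required, 1,844,149 in favor — approved.
Class III: 3/4 of 2186222 = 1639666.50, rounded up to 1639667; 1,639,667 required, 1,640,165 in favor — approved.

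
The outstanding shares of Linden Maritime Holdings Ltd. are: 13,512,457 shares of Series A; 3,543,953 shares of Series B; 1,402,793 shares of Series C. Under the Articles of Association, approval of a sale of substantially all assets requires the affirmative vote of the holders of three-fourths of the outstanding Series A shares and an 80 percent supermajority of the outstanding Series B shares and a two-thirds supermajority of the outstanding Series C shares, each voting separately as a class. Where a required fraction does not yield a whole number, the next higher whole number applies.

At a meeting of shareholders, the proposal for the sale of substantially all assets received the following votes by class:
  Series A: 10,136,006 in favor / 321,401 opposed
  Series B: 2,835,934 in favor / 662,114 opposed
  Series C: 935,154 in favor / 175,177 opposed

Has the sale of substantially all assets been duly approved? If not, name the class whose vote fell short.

Series A: 3/4 of 13512457 = 10134342.75, rounded up to 10134343; 10,134,343 required, 10,136,006 in favor — approved.
Series B: 4/5 of 3543953 = 2835162.40, rounded up to 2835163; 2,835,163 required, 2,835,934 in favor — approved.
Series C: 2/3 of 1402793 = 935195.33, rounded up to 935196; 935,196 required, 935,154 in favor — not approved.

Not approved — the Series C shares did not give the required vote.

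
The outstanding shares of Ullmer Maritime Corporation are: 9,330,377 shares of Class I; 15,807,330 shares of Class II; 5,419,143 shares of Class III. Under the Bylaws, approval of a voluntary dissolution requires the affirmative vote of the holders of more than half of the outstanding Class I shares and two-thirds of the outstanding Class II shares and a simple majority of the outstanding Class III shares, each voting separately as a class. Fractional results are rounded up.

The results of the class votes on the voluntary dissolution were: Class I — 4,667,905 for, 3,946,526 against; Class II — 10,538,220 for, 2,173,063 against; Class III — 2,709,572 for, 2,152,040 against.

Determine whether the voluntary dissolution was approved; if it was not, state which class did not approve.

Approved — every class gave the required vote.

Class I: a majority of 9330377 is 4665189; 4,665,189 required, 4,667,905 in favor — approved.
Class II: 2/3 of 15807330 = 10538220; 10,538,220 required, 10,538,220 in favor — approved.
Class III: a majority of 5419143 is 2709572; 2,709,572 required, 2,709,572 in favor — approved.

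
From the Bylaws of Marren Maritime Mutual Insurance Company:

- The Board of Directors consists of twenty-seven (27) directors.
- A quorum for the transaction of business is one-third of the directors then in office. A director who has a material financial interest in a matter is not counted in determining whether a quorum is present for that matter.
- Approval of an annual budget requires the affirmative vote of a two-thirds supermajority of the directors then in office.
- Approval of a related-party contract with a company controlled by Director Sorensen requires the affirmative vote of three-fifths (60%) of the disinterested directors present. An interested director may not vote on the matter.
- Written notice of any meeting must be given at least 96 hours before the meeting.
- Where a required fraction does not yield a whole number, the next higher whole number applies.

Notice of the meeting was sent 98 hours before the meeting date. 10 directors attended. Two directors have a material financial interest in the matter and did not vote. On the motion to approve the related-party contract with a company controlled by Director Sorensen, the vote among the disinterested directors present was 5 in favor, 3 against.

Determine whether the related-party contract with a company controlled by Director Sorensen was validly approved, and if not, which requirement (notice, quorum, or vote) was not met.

Notice: 98 hours given; 96 required (98 ≥ 96). Satisfied.
Quorum: 10 present, but the 2 interested directors do not count, leaving 8. Quorum is 9. Not satisfied.
Vote: the related-party contract with a company controlled by Director Sorensen requires three-fifths of the disinterested directors present (10 − 2 = 8). 3/5 of 8 = 4.80, rounded up to 5, so 5 affirmative votes are needed; 5 voted in favor. Satisfied. (Moot — without a quorum no business can be validly transacted.)

Invalid — quorum requirement not satisfied.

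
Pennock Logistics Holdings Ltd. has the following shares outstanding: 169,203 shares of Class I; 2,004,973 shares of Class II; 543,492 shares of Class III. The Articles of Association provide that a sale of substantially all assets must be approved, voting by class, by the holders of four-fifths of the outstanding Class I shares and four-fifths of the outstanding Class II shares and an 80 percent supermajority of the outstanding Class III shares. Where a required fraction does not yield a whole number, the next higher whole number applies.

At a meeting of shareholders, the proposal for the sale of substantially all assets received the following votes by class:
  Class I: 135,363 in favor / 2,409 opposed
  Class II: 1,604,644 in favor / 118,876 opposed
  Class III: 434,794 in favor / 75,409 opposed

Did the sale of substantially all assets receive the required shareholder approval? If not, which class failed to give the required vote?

Approved — every class gave the required vote.

Class I: 4/5 of 169203 = 135362.40, rounded up to 135363; 135,363 required, 135,363 in favor — approved.
Class II: 4/5 of 2004973 = 1603978.40, rounded up to 1603979; 1,603,979 required, 1,604,644 in favor — approved.
Class III: 4/5 of 543492 = 434793.60, rounded up to 434794; 434,794 required, 434,794 in favor — approved.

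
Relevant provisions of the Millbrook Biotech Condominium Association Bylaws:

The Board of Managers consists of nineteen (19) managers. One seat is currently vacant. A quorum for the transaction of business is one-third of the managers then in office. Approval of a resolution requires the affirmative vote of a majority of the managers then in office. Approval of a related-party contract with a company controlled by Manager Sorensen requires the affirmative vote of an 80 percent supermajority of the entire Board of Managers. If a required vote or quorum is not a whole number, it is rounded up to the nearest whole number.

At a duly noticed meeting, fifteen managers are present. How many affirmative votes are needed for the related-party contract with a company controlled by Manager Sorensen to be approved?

The related-party contract with a company controlled by Manager Sorensen requires four-fifths of the entire Board of Managers (19).
4/5 of 19 = 15.20, rounded up to 16.
(Only 15 can vote, so the related-party contract with a company controlled by Manager Sorensen cannot pass at this meeting, but the required vote is still 16.)

16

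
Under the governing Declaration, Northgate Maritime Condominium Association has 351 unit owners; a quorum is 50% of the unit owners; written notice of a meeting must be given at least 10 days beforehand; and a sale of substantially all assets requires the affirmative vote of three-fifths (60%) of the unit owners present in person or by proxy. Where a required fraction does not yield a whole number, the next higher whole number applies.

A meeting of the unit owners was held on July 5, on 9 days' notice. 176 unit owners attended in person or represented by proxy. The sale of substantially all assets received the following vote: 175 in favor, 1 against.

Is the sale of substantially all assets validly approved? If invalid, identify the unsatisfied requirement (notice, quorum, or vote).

Notice: 9 days given; 10 required. Not satisfied.
Quorum: 50% of 351 = 175.50, rounded up to 176; 176 present. Satisfied.
Vote: requires three-fifths of those present (176); 3/5 of 176 = 105.60, rounded up to 106, so 106 needed; 175 in favor. Satisfied.

Invalid — notice requirement not satisfied.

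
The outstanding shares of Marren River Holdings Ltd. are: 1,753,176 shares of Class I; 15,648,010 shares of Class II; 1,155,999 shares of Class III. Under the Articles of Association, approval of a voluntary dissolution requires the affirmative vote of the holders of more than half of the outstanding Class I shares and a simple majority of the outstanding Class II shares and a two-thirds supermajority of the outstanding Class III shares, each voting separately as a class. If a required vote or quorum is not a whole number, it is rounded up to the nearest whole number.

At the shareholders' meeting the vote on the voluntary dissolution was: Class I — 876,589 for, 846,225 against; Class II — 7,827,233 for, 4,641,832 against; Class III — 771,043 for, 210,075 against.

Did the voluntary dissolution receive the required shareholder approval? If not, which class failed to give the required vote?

Approved — every class gave the required vote.

Class I: a majority of 1753176 is 876589; 876,589 required, 876,589 in favor — approved.
Class II: a majority of 15648010 is 7824006; 7,824,006 required, 7,827,233 in favor — approved.
Class III: 2/3 of 1155999 = 770666; 770,666 required, 771,043 in favor — approved.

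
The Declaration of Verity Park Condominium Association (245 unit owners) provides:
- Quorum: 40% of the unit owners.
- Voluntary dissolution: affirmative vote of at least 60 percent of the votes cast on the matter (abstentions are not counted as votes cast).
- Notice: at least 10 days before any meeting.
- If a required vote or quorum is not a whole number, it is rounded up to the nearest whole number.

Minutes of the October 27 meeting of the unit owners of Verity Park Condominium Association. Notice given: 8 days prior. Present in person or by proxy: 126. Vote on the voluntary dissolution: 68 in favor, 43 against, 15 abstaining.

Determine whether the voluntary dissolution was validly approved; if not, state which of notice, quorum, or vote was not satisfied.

Invalid — notice requirement not satisfied.

Notice: 8 days given; 10 required. Not satisfied.
Quorum: 40% of 245 = 98; 126 present. Satisfied.
Vote: requires three-fifths of the votes cast (126 − 15 abstaining = 111); 3/5 of 111 = 66.60, rounded up to 67, so 67 needed; 68 in favor. Satisfied.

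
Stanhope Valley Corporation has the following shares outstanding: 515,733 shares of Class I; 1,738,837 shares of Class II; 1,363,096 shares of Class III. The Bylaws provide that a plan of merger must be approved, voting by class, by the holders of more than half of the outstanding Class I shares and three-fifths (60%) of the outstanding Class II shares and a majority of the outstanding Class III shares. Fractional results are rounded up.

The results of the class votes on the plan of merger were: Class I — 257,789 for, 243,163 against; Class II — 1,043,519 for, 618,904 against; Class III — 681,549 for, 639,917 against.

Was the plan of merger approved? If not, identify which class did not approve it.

Class I: a majority of 515733 is 257867; 257,867 required, 257,789 in favor — not approved.
Class II: 3/5 of 1738837 = 1043302.20, rounded up to 1043303; 1,043,303 required, 1,043,519 in favor — approved.
Class III: a majority of 1363096 is 681549; 681,549 required, 681,549 in favor — approved.

Not approved — the Class I shares did not give the required vote.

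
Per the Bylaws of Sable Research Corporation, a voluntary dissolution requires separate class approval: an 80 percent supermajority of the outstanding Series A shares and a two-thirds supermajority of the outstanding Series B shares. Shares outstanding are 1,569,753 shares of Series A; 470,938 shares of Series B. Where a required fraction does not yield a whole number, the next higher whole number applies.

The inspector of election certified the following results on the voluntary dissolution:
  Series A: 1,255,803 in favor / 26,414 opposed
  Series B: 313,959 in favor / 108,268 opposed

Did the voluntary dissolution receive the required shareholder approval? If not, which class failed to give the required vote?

Series A: 4/5 of 1569753 = 1255802.40, rounded up to 1255803; 1,255,803 required, 1,255,803 in favor — approved.
Series B: 2/3 of 470938 = 313958.67, rounded up to 313959; 313,959 required, 313,959 in favor — approved.

Approved — every class gave the required vote.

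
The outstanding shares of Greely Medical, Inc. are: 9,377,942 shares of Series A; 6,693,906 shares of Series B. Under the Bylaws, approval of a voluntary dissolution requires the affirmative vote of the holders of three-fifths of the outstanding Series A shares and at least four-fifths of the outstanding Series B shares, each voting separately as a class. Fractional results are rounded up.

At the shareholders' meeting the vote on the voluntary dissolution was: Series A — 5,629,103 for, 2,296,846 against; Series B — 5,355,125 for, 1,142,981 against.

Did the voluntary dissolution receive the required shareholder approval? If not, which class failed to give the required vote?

Approved — every class gave the required vote.

Series A: 3/5 of 9377942 = 5626765.20, rounded up to 5626766; 5,626,766 required, 5,629,103 in favor — approved.
Series B: 4/5 of 6693906 = 5355124.80, rounded up to 5355125; 5,355,125 required, 5,355,125 in favor — approved.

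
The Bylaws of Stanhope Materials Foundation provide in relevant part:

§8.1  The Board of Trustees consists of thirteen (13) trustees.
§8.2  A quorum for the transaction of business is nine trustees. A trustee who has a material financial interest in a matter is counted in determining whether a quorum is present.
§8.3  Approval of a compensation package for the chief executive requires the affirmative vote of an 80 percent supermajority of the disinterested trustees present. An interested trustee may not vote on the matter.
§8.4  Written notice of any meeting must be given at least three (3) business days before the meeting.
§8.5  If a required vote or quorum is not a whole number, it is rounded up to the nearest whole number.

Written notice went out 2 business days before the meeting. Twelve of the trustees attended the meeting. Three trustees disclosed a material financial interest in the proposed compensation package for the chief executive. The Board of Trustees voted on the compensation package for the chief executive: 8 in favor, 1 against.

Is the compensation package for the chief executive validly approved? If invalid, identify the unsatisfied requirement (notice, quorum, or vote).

Invalid — notice requirement not satisfied.

Notice: 2 business days given; 3 required (2 < 3). Not satisfied.
Quorum: 12 present (interested trustees count toward quorum); quorum is 9. Satisfied.
Vote: the compensation package for the chief executive requires four-fifths of the disinterested trustees present (12 − 3 = 9). 4/5 of 9 = 7.20, rounded up to 8, so 8 affirmative votes are needed; 8 voted in favor. Satisfied.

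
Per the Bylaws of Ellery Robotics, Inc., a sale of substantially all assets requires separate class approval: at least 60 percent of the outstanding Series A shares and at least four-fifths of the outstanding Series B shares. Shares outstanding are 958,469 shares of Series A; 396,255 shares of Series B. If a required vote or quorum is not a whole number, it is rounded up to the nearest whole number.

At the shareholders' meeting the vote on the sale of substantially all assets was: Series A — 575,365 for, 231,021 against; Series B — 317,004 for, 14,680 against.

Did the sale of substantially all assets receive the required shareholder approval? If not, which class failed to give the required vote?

Series A: 3/5 of 958469 = 575081.40, rounded up to 575082; 575,082 required, 575,365 in favor — approved.
Series B: 4/5 of 396255 = 317004; 317,004 required, 317,004 in favor — approved.

Approved — every class gave the required vote.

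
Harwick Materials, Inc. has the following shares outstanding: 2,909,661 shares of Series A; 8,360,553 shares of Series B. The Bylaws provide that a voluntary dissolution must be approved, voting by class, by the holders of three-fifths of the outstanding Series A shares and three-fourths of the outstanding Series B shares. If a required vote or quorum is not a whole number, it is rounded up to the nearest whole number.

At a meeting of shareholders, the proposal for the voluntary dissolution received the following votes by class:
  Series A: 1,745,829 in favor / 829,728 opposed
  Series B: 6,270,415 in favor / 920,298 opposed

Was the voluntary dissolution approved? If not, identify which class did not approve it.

Approved — every class gave the required vote.

Series A: 3/5 of 2909661 = 1745796.60, rounded up to 1745797; 1,745,797 required, 1,745,829 in favor — approved.
Series B: 3/4 of 8360553 = 6270414.75, rounded up to 6270415; 6,270,415 required, 6,270,415 in favor — approved.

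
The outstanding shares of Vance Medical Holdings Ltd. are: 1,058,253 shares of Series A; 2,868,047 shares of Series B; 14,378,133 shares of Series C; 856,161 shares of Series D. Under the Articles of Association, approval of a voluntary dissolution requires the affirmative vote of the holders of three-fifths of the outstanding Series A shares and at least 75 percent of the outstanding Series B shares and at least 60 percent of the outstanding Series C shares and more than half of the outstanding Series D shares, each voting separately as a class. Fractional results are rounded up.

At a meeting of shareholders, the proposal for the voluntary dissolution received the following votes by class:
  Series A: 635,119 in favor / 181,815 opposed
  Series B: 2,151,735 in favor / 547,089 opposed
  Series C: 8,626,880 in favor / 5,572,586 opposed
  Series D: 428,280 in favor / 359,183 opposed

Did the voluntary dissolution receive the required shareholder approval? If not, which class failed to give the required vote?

Series A: 3/5 of 1058253 = 634951.80, rounded up to 634952; 634,952 required, 635,119 in favor — approved.
Series B: 3/4 of 2868047 = 2151035.25, rounded up to 2151036; 2,151,036 required, 2,151,735 in favor — approved.
Series C: 3/5 of 14378133 = 8626879.80, rounded up to 8626880; 8,626,880 required, 8,626,880 in favor — approved.
Series D: a majority of 856161 is 428081; 428,081 required, 428,280 in favor — approved.

Approved — every class gave the required vote.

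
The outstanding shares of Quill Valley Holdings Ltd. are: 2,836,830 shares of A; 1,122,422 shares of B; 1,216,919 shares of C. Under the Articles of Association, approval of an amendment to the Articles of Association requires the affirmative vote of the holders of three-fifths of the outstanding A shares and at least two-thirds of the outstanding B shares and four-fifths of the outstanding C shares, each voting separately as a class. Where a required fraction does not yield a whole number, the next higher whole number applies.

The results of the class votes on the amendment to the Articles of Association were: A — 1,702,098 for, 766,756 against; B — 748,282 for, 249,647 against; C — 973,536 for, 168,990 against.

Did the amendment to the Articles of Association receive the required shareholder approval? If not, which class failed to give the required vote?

A: 3/5 of 2836830 = 1702098; 1,702,098 required, 1,702,098 in favor — approved.
B: 2/3 of 1122422 = 748281.33, rounded up to 748282; 748,282 required, 748,282 in favor — approved.
C: 4/5 of 1216919 = 973535.20, rounded up to 973536; 973,536 required, 973,536 in favor — approved.

Approved — every class gave the required vote.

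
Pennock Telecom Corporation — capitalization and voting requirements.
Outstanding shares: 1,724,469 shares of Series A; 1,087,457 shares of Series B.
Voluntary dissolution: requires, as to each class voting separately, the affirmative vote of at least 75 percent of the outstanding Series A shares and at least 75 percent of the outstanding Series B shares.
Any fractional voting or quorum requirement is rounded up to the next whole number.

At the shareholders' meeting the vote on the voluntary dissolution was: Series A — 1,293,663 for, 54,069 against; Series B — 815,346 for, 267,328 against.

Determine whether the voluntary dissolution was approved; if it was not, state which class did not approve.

Series A: 3/4 of 1724469 = 1293351.75, rounded up to 1293352; 1,293,352 required, 1,293,663 in favor — approved.
Series B: 3/4 of 1087457 = 815592.75, rounded up to 815593; 815,593 required, 815,346 in favor — not approved.

Not approved — the Series B shares did not give the required vote.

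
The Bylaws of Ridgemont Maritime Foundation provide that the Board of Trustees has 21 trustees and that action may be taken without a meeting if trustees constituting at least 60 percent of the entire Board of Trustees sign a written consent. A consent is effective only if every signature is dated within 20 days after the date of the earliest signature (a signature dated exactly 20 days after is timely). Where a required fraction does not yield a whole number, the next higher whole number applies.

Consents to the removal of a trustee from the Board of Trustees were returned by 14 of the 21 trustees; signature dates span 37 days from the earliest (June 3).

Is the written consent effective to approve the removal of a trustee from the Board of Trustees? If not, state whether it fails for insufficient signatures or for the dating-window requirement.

Not effective — dating-window requirement not satisfied.

Signatures required: at least 60 percent of 21 — 3/5 of 21 = 12.60, rounded up to 13, so 13 needed; 14 signed. Sufficient.
Dating window: the latest signature is 37 days after the earliest; the limit is 20 days. Outside the window.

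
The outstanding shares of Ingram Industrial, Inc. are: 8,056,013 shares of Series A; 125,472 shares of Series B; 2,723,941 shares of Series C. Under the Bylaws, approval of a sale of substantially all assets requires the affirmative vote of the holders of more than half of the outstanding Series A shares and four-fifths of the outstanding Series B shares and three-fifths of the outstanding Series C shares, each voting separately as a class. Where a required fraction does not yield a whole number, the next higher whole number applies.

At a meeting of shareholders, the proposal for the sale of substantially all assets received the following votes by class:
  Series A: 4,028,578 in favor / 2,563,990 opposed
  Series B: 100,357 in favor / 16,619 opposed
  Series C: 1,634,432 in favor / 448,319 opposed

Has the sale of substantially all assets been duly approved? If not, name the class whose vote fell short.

Not approved — the Series B shares did not give the required vote.

Series A: a majority of 8056013 is 4028007; 4,028,007 required, 4,028,578 in favor — approved.
Series B: 4/5 of 125472 = 100377.60, rounded up to 100378; 100,378 required, 100,357 in favor — not approved.
Series C: 3/5 of 2723941 = 1634364.60, rounded up to 1634365; 1,634,365 required, 1,634,432 in favor — approved.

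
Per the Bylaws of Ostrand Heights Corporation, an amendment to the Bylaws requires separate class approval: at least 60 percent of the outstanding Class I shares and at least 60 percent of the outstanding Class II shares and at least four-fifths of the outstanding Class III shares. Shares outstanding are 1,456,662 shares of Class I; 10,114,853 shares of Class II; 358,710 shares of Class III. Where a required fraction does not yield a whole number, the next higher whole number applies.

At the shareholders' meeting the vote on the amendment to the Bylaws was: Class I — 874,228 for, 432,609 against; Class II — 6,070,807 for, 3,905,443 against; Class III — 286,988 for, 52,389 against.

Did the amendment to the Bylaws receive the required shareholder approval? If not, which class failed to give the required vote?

Class I: 3/5 of 1456662 = 873997.20, rounded up to 873998; 873,998 required, 874,228 in favor — approved.
Class II: 3/5 of 10114853 = 6068911.80, rounded up to 6068912; 6,068,912 required, 6,070,807 in favor — approved.
Class III: 4/5 of 358710 = 286968; 286,968 required, 286,988 in favor — approved.

Approved — every class gave the required vote.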